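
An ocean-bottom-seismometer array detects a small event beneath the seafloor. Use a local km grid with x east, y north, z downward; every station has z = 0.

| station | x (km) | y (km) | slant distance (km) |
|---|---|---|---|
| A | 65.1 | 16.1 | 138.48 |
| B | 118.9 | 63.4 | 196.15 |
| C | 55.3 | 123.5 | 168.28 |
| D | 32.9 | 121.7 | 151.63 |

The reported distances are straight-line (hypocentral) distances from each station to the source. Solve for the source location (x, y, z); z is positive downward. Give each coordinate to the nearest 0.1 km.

Each station gives a sphere (x−x_i)² + (y−y_i)² + z² = d_i² (stations at z=0).
Subtracting the A sphere from B and C: z² cancels, leaving linear equations in x and y:
107.6 x + 94.6 y = -5638.56
-19.6 x + 214.8 y = 4671.67
Solving: x ≈ -66.212, y ≈ 15.707 km (keep extra digits for the depth step; rounded: -66.2, 15.7).
Then from the A sphere: z² = 138.48² − (x − 65.1)² − (y − 16.1)² with x = -66.212, y = 15.707, so z ≈ 43.974 ≈ 44.0 km.
Check against D (with the unrounded solution): distance 151.63 ≈ 151.63 km. ✓

(-66.2, 15.7, 44.0)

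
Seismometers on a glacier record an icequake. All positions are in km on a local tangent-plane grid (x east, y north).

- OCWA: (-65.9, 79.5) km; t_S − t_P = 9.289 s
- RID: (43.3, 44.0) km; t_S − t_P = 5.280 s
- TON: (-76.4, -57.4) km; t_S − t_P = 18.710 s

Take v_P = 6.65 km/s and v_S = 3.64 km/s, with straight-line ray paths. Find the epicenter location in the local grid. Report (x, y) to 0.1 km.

7.8 km east, 67.3 km north

Distance from S−P lag: d = Δt · v_P v_S / (v_P − v_S) = Δt · (6.65·3.64)/(6.65−3.64) ≈ 8.0419·Δt.
So d_OCWA = 74.70, d_RID = 42.46, d_TON = 150.46 km.
Circle about each station: (x + 65.9)² + (y − 79.5)² = 74.70²; (x − 43.3)² + (y − 44.0)² = 42.46²; (x + 76.4)² + (y + 57.4)² = 150.46².
Subtracting pairs of circle equations eliminates x²+y² and gives linear equations (the radical axes):
218.4 x − 71.0 y = -3074.93
-21.0 x − 273.8 y = -18589.46
Solving the 2×2 system: x ≈ 7.8, y ≈ 67.3 km.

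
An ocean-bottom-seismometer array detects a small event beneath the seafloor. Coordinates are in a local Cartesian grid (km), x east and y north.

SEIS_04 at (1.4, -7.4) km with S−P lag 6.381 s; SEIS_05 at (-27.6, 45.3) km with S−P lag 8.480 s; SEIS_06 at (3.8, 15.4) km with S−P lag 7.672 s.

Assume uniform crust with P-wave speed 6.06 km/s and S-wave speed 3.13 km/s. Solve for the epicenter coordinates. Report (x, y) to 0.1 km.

x ≈ -39.9 km, y ≈ -8.2 km

Distance from S−P lag: d = Δt · v_P v_S / (v_P − v_S) = Δt · (6.06·3.13)/(6.06−3.13) ≈ 6.4737·Δt.
So d_SEIS_04 = 41.31, d_SEIS_05 = 54.90, d_SEIS_06 = 49.67 km.
Circle about each station: (x − 1.4)² + (y + 7.4)² = 41.31²; (x + 27.6)² + (y − 45.3)² = 54.90²; (x − 3.8)² + (y − 15.4)² = 49.67².
Subtracting the SEIS_04 equation from the SEIS_05 and SEIS_06 equations removes the quadratic terms:
-58.0 x + 105.4 y = 1449.64
4.8 x + 45.6 y = -565.71
Solving the 2×2 system: x ≈ -39.9, y ≈ -8.2 km.
Check against SEIS_04 (with the unrounded x, y): √((x − 1.4)²+(y + 7.4)²) = 41.31 ≈ 41.31 km. ✓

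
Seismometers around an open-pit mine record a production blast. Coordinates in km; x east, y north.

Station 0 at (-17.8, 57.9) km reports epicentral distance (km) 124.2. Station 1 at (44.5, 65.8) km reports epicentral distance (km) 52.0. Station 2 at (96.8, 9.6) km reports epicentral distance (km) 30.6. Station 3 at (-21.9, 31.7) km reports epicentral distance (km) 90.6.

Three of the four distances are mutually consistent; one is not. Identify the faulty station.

Station 0

Solve using three stations at a time. Using Station 1, Station 2, Station 3 (subtract circle equations pairwise → linear system) gives (x, y) ≈ (67.8, 19.4).
Distances from that point to each station vs reported:
  Station 0: calculated 93.9 vs reported 124.2 → residual 30.3 km
  Station 1: calculated 52.0 vs reported 52.0 → residual 0.0 km
  Station 2: calculated 30.6 vs reported 30.6 → residual 0.0 km
  Station 3: calculated 90.6 vs reported 90.6 → residual 0.0 km
Station 1, Station 2, Station 3 are mutually consistent (residuals ≈ 0); Station 0 is off by 30.3 km.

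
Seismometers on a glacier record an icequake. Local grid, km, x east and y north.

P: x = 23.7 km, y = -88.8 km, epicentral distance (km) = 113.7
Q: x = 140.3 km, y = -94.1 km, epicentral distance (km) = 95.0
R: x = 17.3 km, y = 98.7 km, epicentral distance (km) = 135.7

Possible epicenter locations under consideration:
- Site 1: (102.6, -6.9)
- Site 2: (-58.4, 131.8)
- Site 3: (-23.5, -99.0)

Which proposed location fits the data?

Site 1

For each candidate, compare |candidate − station| to the reported distance:
Site 1: residuals P 0.0, Q 0.0, R 0.0 → max 0.0 km
Site 2: residuals P 121.7, Q 205.9, R 53.1 → max 205.9 km
Site 3: residuals P 65.4, Q 68.9, R 66.2 → max 68.9 km
Only Site 1 has all residuals ≈ 0.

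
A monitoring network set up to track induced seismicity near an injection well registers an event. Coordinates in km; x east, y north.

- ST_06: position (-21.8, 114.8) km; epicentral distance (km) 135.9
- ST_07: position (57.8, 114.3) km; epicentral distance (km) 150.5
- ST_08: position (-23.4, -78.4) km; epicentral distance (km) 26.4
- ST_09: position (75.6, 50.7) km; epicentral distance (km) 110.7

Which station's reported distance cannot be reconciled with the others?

Solve using three stations at a time. Using ST_06, ST_07, ST_09 (subtract circle equations pairwise → linear system) gives (x, y) ≈ (-9.1, -20.4).
Distances from that point to each station vs reported:
  ST_06: calculated 135.8 vs reported 135.9 → residual 0.1 km
  ST_07: calculated 150.4 vs reported 150.5 → residual 0.1 km
  ST_08: calculated 59.7 vs reported 26.4 → residual 33.3 km
  ST_09: calculated 110.6 vs reported 110.7 → residual 0.1 km
ST_06, ST_07, ST_09 are mutually consistent (residuals ≈ 0); ST_08 is off by 33.3 km.

ST_08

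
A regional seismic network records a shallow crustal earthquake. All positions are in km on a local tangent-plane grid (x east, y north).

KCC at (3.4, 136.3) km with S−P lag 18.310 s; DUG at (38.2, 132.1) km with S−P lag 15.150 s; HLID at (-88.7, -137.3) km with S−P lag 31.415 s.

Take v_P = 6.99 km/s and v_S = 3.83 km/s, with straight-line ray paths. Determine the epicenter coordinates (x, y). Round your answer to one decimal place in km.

117.4 km east, 31.1 km north

Distance from S−P lag: d = Δt · v_P v_S / (v_P − v_S) = Δt · (6.99·3.83)/(6.99−3.83) ≈ 8.4721·Δt.
So d_KCC = 155.12, d_DUG = 128.35, d_HLID = 266.15 km.
Circle about each station: (x − 3.4)² + (y − 136.3)² = 155.12²; (x − 38.2)² + (y − 132.1)² = 128.35²; (x + 88.7)² + (y + 137.3)² = 266.15².
Subtracting pairs of circle equations eliminates x²+y² and gives linear equations (the radical axes):
69.6 x − 8.4 y = 7908.89
-184.2 x − 547.2 y = -38643.88
Solving the 2×2 system: x ≈ 117.4, y ≈ 31.1 km.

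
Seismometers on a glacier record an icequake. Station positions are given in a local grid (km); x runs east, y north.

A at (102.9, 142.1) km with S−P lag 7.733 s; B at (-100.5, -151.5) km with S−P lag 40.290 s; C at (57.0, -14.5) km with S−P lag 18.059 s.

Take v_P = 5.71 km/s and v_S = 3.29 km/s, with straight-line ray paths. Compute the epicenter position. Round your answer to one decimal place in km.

45.3 km east, 125.2 km north

Distance from S−P lag: d = Δt · v_P v_S / (v_P − v_S) = Δt · (5.71·3.29)/(5.71−3.29) ≈ 7.7628·Δt.
So d_A = 60.03, d_B = 312.76, d_C = 140.19 km.
Circle about each station: (x − 102.9)² + (y − 142.1)² = 60.03²; (x + 100.5)² + (y + 151.5)² = 312.76²; (x − 57.0)² + (y + 14.5)² = 140.19².
Subtracting the A equation from the B and C equations removes the quadratic terms:
-406.8 x − 587.2 y = -91943.54
-91.8 x − 313.2 y = -43371.21
Solving the 2×2 system: x ≈ 45.3, y ≈ 125.2 km.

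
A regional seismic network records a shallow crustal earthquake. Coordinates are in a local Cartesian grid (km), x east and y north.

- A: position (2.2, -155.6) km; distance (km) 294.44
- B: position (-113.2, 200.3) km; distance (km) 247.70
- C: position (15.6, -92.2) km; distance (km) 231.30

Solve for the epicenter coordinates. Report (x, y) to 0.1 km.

Circle about each station: (x − 2.2)² + (y + 155.6)² = 294.44²; (x + 113.2)² + (y − 200.3)² = 247.70²; (x − 15.6)² + (y + 92.2)² = 231.30².
Subtracting pairs of circle equations eliminates x²+y² and gives linear equations (the radical axes):
-230.8 x + 711.8 y = 54057.75
26.8 x + 126.8 y = 17723.22
Solving the 2×2 system: x ≈ 119.2, y ≈ 114.6 km.
Check against A (with the unrounded x, y): √((x − 2.2)²+(y + 155.6)²) = 294.42 ≈ 294.44 km. ✓

(119.2, 114.6)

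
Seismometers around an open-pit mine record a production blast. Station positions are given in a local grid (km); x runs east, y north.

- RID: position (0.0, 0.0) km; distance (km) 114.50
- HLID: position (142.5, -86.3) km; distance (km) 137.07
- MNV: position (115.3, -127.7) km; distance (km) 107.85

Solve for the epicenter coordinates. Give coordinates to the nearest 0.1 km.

(8.3, -114.2)

Circle about each station: x² + y² = 114.50²; (x − 142.5)² + (y + 86.3)² = 137.07²; (x − 115.3)² + (y + 127.7)² = 107.85².
Subtracting the RID equation from the HLID and MNV equations removes the quadratic terms:
285.0 x − 172.6 y = 22076.01
230.6 x − 255.4 y = 31080.01
Solving the 2×2 system: x ≈ 8.3, y ≈ -114.2 km.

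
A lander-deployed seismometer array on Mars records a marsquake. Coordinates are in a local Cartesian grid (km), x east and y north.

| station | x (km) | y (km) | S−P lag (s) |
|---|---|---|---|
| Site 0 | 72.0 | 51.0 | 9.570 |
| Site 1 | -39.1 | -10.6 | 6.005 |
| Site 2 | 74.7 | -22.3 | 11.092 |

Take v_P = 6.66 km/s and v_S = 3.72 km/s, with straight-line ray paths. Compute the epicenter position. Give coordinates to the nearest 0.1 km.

x ≈ -4.9 km, y ≈ 26.7 km

Distance from S−P lag: d = Δt · v_P v_S / (v_P − v_S) = Δt · (6.66·3.72)/(6.66−3.72) ≈ 8.4269·Δt.
So d_Site 0 = 80.65, d_Site 1 = 50.60, d_Site 2 = 93.47 km.
Circle about each station: (x − 72.0)² + (y − 51.0)² = 80.65²; (x + 39.1)² + (y + 10.6)² = 50.60²; (x − 74.7)² + (y + 22.3)² = 93.47².
Subtracting the Site 0 equation from the Site 1 and Site 2 equations removes the quadratic terms:
-222.2 x − 123.2 y = -2199.77
5.4 x − 146.6 y = -3939.84
Solving the 2×2 system: x ≈ -4.9, y ≈ 26.7 km.
Check against Site 0 (with the unrounded x, y): √((x − 72.0)²+(y − 51.0)²) = 80.65 ≈ 80.65 km. ✓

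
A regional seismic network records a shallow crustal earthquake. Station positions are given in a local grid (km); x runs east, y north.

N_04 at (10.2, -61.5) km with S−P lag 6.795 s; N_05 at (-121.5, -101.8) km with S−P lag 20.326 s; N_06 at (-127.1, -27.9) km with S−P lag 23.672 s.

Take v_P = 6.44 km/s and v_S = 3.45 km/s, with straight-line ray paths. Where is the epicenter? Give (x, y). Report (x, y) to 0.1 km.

(29.4, -108.2)

Distance from S−P lag: d = Δt · v_P v_S / (v_P − v_S) = Δt · (6.44·3.45)/(6.44−3.45) ≈ 7.4308·Δt.
So d_N_04 = 50.49, d_N_05 = 151.04, d_N_06 = 175.90 km.
Circle about each station: (x − 10.2)² + (y + 61.5)² = 50.49²; (x + 121.5)² + (y + 101.8)² = 151.04²; (x + 127.1)² + (y + 27.9)² = 175.90².
Subtracting pairs of circle equations eliminates x²+y² and gives linear equations (the radical axes):
-263.4 x − 80.6 y = 975.36
-274.6 x + 67.2 y = -15345.04
Solving the 2×2 system: x ≈ 29.4, y ≈ -108.2 km.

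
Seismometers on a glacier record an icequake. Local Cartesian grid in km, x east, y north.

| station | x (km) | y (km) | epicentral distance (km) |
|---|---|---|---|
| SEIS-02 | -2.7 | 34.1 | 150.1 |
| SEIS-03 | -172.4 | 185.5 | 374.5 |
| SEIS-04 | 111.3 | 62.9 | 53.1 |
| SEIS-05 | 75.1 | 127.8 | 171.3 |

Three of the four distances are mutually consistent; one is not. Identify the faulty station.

SEIS-04

Solve using three stations at a time. Using SEIS-02, SEIS-03, SEIS-05 (subtract circle equations pairwise → linear system) gives (x, y) ≈ (130.9, -34.1).
Distances from that point to each station vs reported:
  SEIS-02: calculated 150.0 vs reported 150.1 → residual 0.1 km
  SEIS-03: calculated 374.5 vs reported 374.5 → residual 0.0 km
  SEIS-04: calculated 98.9 vs reported 53.1 → residual 45.8 km
  SEIS-05: calculated 171.2 vs reported 171.3 → residual 0.1 km
SEIS-02, SEIS-03, SEIS-05 are mutually consistent (residuals ≈ 0); SEIS-04 is off by 45.8 km.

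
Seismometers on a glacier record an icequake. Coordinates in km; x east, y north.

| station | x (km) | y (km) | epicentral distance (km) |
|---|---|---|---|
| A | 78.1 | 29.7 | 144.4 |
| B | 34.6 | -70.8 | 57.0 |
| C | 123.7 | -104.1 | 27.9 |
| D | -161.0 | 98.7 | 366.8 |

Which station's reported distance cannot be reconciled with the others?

B

Solve using three stations at a time. Using A, C, D (subtract circle equations pairwise → linear system) gives (x, y) ≈ (150.2, -95.4).
Distances from that point to each station vs reported:
  A: calculated 144.4 vs reported 144.4 → residual 0.0 km
  B: calculated 118.2 vs reported 57.0 → residual 61.2 km
  C: calculated 27.9 vs reported 27.9 → residual 0.0 km
  D: calculated 366.8 vs reported 366.8 → residual 0.0 km
A, C, D are mutually consistent (residuals ≈ 0); B is off by 61.2 km.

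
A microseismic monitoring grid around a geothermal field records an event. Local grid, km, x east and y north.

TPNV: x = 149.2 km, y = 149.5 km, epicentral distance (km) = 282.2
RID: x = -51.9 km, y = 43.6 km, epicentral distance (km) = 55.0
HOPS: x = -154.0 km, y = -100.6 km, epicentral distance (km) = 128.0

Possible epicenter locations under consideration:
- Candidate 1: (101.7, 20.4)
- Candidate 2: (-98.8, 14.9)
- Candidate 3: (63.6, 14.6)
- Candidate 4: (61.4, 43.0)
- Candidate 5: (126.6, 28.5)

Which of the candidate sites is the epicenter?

Candidate 2

For each candidate, compare |candidate − station| to the reported distance:
Candidate 1: residuals TPNV 144.6, RID 100.3, HOPS 154.9 → max 154.9 km
Candidate 2: residuals TPNV 0.0, RID 0.0, HOPS 0.0 → max 0.0 km
Candidate 3: residuals TPNV 122.4, RID 64.1, HOPS 118.2 → max 122.4 km
Candidate 4: residuals TPNV 144.2, RID 58.3, HOPS 130.9 → max 144.2 km
Candidate 5: residuals TPNV 159.1, RID 124.1, HOPS 180.9 → max 180.9 km
Only Candidate 2 has all residuals ≈ 0.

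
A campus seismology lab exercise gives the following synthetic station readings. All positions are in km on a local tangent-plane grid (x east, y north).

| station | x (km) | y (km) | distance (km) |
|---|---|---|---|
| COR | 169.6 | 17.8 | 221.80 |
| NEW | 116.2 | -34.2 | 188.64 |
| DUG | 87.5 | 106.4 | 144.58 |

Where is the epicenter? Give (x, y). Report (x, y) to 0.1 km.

Circle about each station: (x − 169.6)² + (y − 17.8)² = 221.80²; (x − 116.2)² + (y + 34.2)² = 188.64²; (x − 87.5)² + (y − 106.4)² = 144.58².
Subtracting the COR equation from the NEW and DUG equations removes the quadratic terms:
-106.8 x − 104.0 y = -798.73
-164.2 x + 177.2 y = 18188.07
Solving the 2×2 system: x ≈ -48.6, y ≈ 57.6 km.
Check against COR (with the unrounded x, y): √((x − 169.6)²+(y − 17.8)²) = 221.81 ≈ 221.80 km. ✓

(-48.6, 57.6)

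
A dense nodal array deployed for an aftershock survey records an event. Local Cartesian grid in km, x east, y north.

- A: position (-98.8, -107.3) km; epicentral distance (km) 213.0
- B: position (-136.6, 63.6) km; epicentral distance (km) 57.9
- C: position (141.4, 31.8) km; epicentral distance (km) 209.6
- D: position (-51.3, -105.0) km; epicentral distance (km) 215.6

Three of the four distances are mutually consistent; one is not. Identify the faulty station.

C

Solve using three stations at a time. Using A, B, D (subtract circle equations pairwise → linear system) gives (x, y) ≈ (-97.0, 105.6).
Distances from that point to each station vs reported:
  A: calculated 213.0 vs reported 213.0 → residual 0.0 km
  B: calculated 57.7 vs reported 57.9 → residual 0.2 km
  C: calculated 249.6 vs reported 209.6 → residual 40.0 km
  D: calculated 215.6 vs reported 215.6 → residual 0.0 km
A, B, D are mutually consistent (residuals ≈ 0); C is off by 40.0 km.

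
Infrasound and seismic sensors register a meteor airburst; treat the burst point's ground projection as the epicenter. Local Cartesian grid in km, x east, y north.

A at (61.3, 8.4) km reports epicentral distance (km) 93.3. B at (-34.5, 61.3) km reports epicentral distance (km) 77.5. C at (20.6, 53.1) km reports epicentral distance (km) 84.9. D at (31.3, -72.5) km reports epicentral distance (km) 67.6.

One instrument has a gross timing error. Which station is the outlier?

D

Solve using three stations at a time. Using A, B, C (subtract circle equations pairwise → linear system) gives (x, y) ≈ (-28.7, -16.0).
Distances from that point to each station vs reported:
  A: calculated 93.3 vs reported 93.3 → residual 0.0 km
  B: calculated 77.5 vs reported 77.5 → residual 0.0 km
  C: calculated 84.9 vs reported 84.9 → residual 0.0 km
  D: calculated 82.5 vs reported 67.6 → residual 14.9 km
A, B, C are mutually consistent (residuals ≈ 0); D is off by 14.9 km.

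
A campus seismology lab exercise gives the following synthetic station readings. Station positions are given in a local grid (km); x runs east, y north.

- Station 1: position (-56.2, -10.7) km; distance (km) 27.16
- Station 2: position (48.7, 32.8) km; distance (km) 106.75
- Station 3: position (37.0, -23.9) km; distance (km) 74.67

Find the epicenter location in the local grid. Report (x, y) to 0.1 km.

-37.4 km east, -30.3 km north

Circle about each station: (x + 56.2)² + (y + 10.7)² = 27.16²; (x − 48.7)² + (y − 32.8)² = 106.75²; (x − 37.0)² + (y + 23.9)² = 74.67².
Subtracting the Station 1 equation from the Station 2 and Station 3 equations removes the quadratic terms:
209.8 x + 87.0 y = -10483.30
186.4 x − 26.4 y = -6170.66
Solving the 2×2 system: x ≈ -37.4, y ≈ -30.3 km.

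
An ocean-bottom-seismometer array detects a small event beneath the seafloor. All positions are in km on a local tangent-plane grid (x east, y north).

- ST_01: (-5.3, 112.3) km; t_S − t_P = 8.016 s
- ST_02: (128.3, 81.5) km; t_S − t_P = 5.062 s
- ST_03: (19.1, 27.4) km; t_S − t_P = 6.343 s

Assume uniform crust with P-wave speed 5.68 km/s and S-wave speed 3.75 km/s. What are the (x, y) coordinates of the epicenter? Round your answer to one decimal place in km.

Distance from S−P lag: d = Δt · v_P v_S / (v_P − v_S) = Δt · (5.68·3.75)/(5.68−3.75) ≈ 11.0363·Δt.
So d_ST_01 = 88.47, d_ST_02 = 55.87, d_ST_03 = 70.00 km.
Circle about each station: (x + 5.3)² + (y − 112.3)² = 88.47²; (x − 128.3)² + (y − 81.5)² = 55.87²; (x − 19.1)² + (y − 27.4)² = 70.00².
Subtracting pairs of circle equations eliminates x²+y² and gives linear equations (the radical axes):
267.2 x − 61.6 y = 15169.24
48.8 x − 169.8 y = -8596.87
Solving the 2×2 system: x ≈ 73.3, y ≈ 71.7 km.

x ≈ 73.3 km, y ≈ 71.7 km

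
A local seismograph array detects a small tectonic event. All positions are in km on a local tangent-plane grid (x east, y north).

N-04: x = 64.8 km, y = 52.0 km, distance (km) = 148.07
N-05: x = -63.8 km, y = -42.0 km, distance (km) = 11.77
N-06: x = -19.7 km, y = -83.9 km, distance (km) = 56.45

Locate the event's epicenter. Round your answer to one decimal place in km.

x ≈ -52.7 km, y ≈ -38.1 km

Circle about each station: (x − 64.8)² + (y − 52.0)² = 148.07²; (x + 63.8)² + (y + 42.0)² = 11.77²; (x + 19.7)² + (y + 83.9)² = 56.45².
Subtracting the N-04 equation from the N-05 and N-06 equations removes the quadratic terms:
-257.2 x − 188.0 y = 20717.59
-169.0 x − 271.8 y = 19262.38
Solving the 2×2 system: x ≈ -52.7, y ≈ -38.1 km.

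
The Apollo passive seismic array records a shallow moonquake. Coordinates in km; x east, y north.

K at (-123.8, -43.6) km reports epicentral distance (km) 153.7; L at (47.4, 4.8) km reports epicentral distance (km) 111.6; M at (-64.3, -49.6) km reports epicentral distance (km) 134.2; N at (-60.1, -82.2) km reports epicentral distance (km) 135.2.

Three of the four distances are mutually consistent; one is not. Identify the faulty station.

N

Solve using three stations at a time. Using K, L, M (subtract circle equations pairwise → linear system) gives (x, y) ≈ (-34.0, 81.1).
Distances from that point to each station vs reported:
  K: calculated 153.7 vs reported 153.7 → residual 0.0 km
  L: calculated 111.6 vs reported 111.6 → residual 0.0 km
  M: calculated 134.2 vs reported 134.2 → residual 0.0 km
  N: calculated 165.4 vs reported 135.2 → residual 30.2 km
K, L, M are mutually consistent (residuals ≈ 0); N is off by 30.2 km.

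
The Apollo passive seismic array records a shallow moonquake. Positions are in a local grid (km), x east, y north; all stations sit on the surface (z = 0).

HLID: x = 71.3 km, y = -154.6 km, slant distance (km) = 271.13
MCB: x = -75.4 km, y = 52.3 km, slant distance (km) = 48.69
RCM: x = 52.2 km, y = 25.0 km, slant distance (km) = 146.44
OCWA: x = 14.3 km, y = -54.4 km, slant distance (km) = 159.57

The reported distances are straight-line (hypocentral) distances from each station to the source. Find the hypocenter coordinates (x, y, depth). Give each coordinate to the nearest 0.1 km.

x ≈ -80.7 km, y ≈ 65.0 km, depth ≈ 46.7 km

Each station gives a sphere (x−x_i)² + (y−y_i)² + z² = d_i² (stations at z=0).
Subtracting the HLID sphere from MCB and RCM: z² cancels, leaving linear equations in x and y:
-293.4 x + 413.8 y = 50576.36
-38.2 x + 359.2 y = 26431.79
Solving: x ≈ -80.703, y ≈ 65.003 km (keep extra digits for the depth step; rounded: -80.7, 65.0).
Then from the HLID sphere: z² = 271.13² − (x − 71.3)² − (y + 154.6)² with x = -80.703, y = 65.003, so z ≈ 46.702 ≈ 46.7 km.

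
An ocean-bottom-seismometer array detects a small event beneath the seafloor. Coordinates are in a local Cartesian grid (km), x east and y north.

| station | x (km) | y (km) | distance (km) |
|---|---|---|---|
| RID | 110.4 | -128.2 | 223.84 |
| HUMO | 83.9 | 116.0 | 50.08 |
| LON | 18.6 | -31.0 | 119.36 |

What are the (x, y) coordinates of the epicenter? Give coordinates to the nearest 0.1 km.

(44.1, 85.6)

Circle about each station: (x − 110.4)² + (y + 128.2)² = 223.84²; (x − 83.9)² + (y − 116.0)² = 50.08²; (x − 18.6)² + (y + 31.0)² = 119.36².
Subtracting the RID equation from the HUMO and LON equations removes the quadratic terms:
-53.0 x + 488.4 y = 39468.15
-183.6 x + 194.4 y = 8541.10
Solving the 2×2 system: x ≈ 44.1, y ≈ 85.6 km.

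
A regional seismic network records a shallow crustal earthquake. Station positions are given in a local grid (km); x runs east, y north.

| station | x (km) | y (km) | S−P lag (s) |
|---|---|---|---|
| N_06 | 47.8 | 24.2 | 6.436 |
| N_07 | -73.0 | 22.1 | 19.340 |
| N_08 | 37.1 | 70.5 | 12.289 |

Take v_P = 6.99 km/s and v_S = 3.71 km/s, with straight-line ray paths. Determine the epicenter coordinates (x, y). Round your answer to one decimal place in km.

74.2 km east, -19.3 km north

Distance from S−P lag: d = Δt · v_P v_S / (v_P − v_S) = Δt · (6.99·3.71)/(6.99−3.71) ≈ 7.9064·Δt.
So d_N_06 = 50.89, d_N_07 = 152.91, d_N_08 = 97.16 km.
Circle about each station: (x − 47.8)² + (y − 24.2)² = 50.89²; (x + 73.0)² + (y − 22.1)² = 152.91²; (x − 37.1)² + (y − 70.5)² = 97.16².
Subtracting the N_06 equation from the N_07 and N_08 equations removes the quadratic terms:
-241.6 x − 4.2 y = -17844.75
-21.4 x + 92.6 y = -3374.09
Solving the 2×2 system: x ≈ 74.2, y ≈ -19.3 km.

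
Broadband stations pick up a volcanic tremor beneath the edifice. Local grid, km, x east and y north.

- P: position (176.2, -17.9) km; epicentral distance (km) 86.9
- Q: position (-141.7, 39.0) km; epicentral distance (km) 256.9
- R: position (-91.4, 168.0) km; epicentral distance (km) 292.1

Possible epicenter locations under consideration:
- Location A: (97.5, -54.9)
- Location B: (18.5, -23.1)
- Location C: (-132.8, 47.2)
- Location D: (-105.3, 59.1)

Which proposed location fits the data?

For each candidate, compare |candidate − station| to the reported distance:
Location A: residuals P 0.1, Q 0.1, R 0.1 → max 0.1 km
Location B: residuals P 70.9, Q 85.1, R 71.7 → max 85.1 km
Location C: residuals P 228.9, Q 244.8, R 164.4 → max 244.8 km
Location D: residuals P 204.9, Q 215.3, R 182.3 → max 215.3 km
Only Location A has all residuals ≈ 0.

Location A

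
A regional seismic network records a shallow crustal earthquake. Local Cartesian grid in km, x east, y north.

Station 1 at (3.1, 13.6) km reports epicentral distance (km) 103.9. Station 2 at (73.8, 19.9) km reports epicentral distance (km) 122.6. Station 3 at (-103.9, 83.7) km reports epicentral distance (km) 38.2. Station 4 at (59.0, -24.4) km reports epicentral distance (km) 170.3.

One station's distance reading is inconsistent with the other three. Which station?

Solve using three stations at a time. Using Station 1, Station 3, Station 4 (subtract circle equations pairwise → linear system) gives (x, y) ≈ (-66.5, 90.6).
Distances from that point to each station vs reported:
  Station 1: calculated 103.8 vs reported 103.9 → residual 0.1 km
  Station 2: calculated 157.1 vs reported 122.6 → residual 34.5 km
  Station 3: calculated 38.0 vs reported 38.2 → residual 0.2 km
  Station 4: calculated 170.3 vs reported 170.3 → residual 0.0 km
Station 1, Station 3, Station 4 are mutually consistent (residuals ≈ 0); Station 2 is off by 34.5 km.

Station 2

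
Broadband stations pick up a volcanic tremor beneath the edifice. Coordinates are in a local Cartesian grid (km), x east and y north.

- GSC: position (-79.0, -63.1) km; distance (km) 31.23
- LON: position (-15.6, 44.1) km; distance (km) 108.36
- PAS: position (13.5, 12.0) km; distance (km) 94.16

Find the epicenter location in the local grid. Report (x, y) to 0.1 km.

Circle about each station: (x + 79.0)² + (y + 63.1)² = 31.23²; (x + 15.6)² + (y − 44.1)² = 108.36²; (x − 13.5)² + (y − 12.0)² = 94.16².
Subtracting the GSC equation from the LON and PAS equations removes the quadratic terms:
126.8 x + 214.4 y = -18801.02
185.0 x + 150.2 y = -17787.15
Solving the 2×2 system: x ≈ -48.0, y ≈ -59.3 km.
Check against GSC (with the unrounded x, y): √((x + 79.0)²+(y + 63.1)²) = 31.23 ≈ 31.23 km. ✓

x ≈ -48.0 km, y ≈ -59.3 km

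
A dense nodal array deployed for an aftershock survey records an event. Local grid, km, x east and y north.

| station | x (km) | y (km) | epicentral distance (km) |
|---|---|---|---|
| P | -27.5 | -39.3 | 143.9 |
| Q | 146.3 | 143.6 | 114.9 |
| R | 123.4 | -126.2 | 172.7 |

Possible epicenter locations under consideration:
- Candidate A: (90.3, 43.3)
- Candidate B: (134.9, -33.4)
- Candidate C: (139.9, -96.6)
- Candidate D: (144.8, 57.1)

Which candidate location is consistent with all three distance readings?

Candidate A

For each candidate, compare |candidate − station| to the reported distance:
Candidate A: residuals P 0.0, Q 0.0, R 0.0 → max 0.0 km
Candidate B: residuals P 18.6, Q 62.5, R 79.2 → max 79.2 km
Candidate C: residuals P 33.0, Q 125.4, R 138.8 → max 138.8 km
Candidate D: residuals P 53.5, Q 28.4, R 11.8 → max 53.5 km
Only Candidate A has all residuals ≈ 0.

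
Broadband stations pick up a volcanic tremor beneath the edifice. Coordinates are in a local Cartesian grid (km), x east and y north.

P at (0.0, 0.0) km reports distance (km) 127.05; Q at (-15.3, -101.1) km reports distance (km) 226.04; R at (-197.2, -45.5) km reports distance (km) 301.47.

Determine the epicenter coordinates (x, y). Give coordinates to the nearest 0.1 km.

x ≈ 59.8 km, y ≈ 112.1 km

Circle about each station: x² + y² = 127.05²; (x + 15.3)² + (y + 101.1)² = 226.04²; (x + 197.2)² + (y + 45.5)² = 301.47².
Subtracting the P equation from the Q and R equations removes the quadratic terms:
-30.6 x − 202.2 y = -24497.08
-394.4 x − 91.0 y = -33784.37
Solving the 2×2 system: x ≈ 59.8, y ≈ 112.1 km.
Check against P (with the unrounded x, y): √(x²+y²) = 127.05 ≈ 127.05 km. ✓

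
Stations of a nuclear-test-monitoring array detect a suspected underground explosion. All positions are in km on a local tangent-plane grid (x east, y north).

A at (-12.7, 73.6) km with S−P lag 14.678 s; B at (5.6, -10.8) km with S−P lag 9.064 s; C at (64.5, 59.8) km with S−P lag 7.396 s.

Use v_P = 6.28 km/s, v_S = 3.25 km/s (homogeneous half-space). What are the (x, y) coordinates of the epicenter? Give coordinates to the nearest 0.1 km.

Distance from S−P lag: d = Δt · v_P v_S / (v_P − v_S) = Δt · (6.28·3.25)/(6.28−3.25) ≈ 6.7360·Δt.
So d_A = 98.87, d_B = 61.05, d_C = 49.82 km.
Circle about each station: (x + 12.7)² + (y − 73.6)² = 98.87²; (x − 5.6)² + (y + 10.8)² = 61.05²; (x − 64.5)² + (y − 59.8)² = 49.82².
Subtracting the A equation from the B and C equations removes the quadratic terms:
36.6 x − 168.8 y = 617.92
154.4 x − 27.6 y = 9451.28
Solving the 2×2 system: x ≈ 63.0, y ≈ 10.0 km.
Check against A (with the unrounded x, y): √((x + 12.7)²+(y − 73.6)²) = 98.87 ≈ 98.87 km. ✓

63.0 km east, 10.0 km north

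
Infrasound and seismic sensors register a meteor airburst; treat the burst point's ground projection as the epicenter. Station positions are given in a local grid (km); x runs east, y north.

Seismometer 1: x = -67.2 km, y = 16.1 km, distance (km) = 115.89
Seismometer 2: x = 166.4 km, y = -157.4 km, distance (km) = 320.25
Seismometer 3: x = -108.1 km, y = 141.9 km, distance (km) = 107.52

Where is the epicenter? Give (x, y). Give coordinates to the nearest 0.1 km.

-4.4 km east, 113.5 km north

Circle about each station: (x + 67.2)² + (y − 16.1)² = 115.89²; (x − 166.4)² + (y + 157.4)² = 320.25²; (x + 108.1)² + (y − 141.9)² = 107.52².
Subtracting the Seismometer 1 equation from the Seismometer 2 and Seismometer 3 equations removes the quadratic terms:
467.2 x − 347.0 y = -41440.90
-81.8 x + 251.6 y = 28916.11
Solving the 2×2 system: x ≈ -4.4, y ≈ 113.5 km.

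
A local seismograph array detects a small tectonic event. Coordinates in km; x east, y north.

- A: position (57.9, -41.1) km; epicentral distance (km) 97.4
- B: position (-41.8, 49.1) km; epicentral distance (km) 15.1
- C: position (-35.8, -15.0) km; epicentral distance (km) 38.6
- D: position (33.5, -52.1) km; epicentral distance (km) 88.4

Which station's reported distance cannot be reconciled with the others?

Solve using three stations at a time. Using A, C, D (subtract circle equations pairwise → linear system) gives (x, y) ≈ (-18.4, 19.5).
Distances from that point to each station vs reported:
  A: calculated 97.4 vs reported 97.4 → residual 0.0 km
  B: calculated 37.7 vs reported 15.1 → residual 22.6 km
  C: calculated 38.7 vs reported 38.6 → residual 0.1 km
  D: calculated 88.4 vs reported 88.4 → residual 0.0 km
A, C, D are mutually consistent (residuals ≈ 0); B is off by 22.6 km.

B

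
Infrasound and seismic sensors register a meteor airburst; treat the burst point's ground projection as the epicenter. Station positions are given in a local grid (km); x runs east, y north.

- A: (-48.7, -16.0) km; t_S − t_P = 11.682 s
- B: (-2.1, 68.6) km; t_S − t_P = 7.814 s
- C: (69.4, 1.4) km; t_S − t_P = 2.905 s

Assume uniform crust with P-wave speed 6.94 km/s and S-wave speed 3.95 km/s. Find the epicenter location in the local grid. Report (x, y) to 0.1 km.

51.7 km east, 21.3 km north

Distance from S−P lag: d = Δt · v_P v_S / (v_P − v_S) = Δt · (6.94·3.95)/(6.94−3.95) ≈ 9.1682·Δt.
So d_A = 107.10, d_B = 71.64, d_C = 26.63 km.
Circle about each station: (x + 48.7)² + (y + 16.0)² = 107.10²; (x + 2.1)² + (y − 68.6)² = 71.64²; (x − 69.4)² + (y − 1.4)² = 26.63².
Subtracting the A equation from the B and C equations removes the quadratic terms:
93.2 x + 169.2 y = 8420.80
236.2 x + 34.8 y = 12951.88
Solving the 2×2 system: x ≈ 51.7, y ≈ 21.3 km.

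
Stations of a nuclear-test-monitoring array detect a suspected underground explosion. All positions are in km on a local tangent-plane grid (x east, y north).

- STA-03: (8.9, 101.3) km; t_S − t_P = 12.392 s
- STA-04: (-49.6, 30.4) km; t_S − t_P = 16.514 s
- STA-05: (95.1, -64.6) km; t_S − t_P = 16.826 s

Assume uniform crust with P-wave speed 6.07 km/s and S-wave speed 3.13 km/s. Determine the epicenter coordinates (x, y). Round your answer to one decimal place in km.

x ≈ 56.9 km, y ≈ 37.2 km

Distance from S−P lag: d = Δt · v_P v_S / (v_P − v_S) = Δt · (6.07·3.13)/(6.07−3.13) ≈ 6.4623·Δt.
So d_STA-03 = 80.08, d_STA-04 = 106.72, d_STA-05 = 108.73 km.
Circle about each station: (x − 8.9)² + (y − 101.3)² = 80.08²; (x + 49.6)² + (y − 30.4)² = 106.72²; (x − 95.1)² + (y + 64.6)² = 108.73².
Subtracting pairs of circle equations eliminates x²+y² and gives linear equations (the radical axes):
-117.0 x − 141.8 y = -11932.93
172.4 x − 331.8 y = -2533.14
Solving the 2×2 system: x ≈ 56.9, y ≈ 37.2 km.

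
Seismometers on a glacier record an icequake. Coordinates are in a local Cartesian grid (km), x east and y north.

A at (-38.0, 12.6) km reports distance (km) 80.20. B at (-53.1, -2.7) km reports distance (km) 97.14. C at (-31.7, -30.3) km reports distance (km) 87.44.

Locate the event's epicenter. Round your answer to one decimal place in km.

42.1 km east, 16.6 km north

Circle about each station: (x + 38.0)² + (y − 12.6)² = 80.20²; (x + 53.1)² + (y + 2.7)² = 97.14²; (x + 31.7)² + (y + 30.3)² = 87.44².
Subtracting pairs of circle equations eliminates x²+y² and gives linear equations (the radical axes):
-30.2 x − 30.6 y = -1780.00
12.6 x − 85.8 y = -893.49
Solving the 2×2 system: x ≈ 42.1, y ≈ 16.6 km.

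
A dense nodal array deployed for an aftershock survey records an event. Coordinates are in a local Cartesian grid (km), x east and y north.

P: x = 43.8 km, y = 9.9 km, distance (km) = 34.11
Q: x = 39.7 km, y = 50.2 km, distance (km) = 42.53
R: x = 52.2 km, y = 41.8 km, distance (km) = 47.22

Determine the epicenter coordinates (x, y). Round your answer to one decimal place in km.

(10.9, 18.9)

Circle about each station: (x − 43.8)² + (y − 9.9)² = 34.11²; (x − 39.7)² + (y − 50.2)² = 42.53²; (x − 52.2)² + (y − 41.8)² = 47.22².
Subtracting the P equation from the Q and R equations removes the quadratic terms:
-8.2 x + 80.6 y = 1434.37
16.8 x + 63.8 y = 1389.39
Solving the 2×2 system: x ≈ 10.9, y ≈ 18.9 km.
Check against P (with the unrounded x, y): √((x − 43.8)²+(y − 9.9)²) = 34.10 ≈ 34.11 km. ✓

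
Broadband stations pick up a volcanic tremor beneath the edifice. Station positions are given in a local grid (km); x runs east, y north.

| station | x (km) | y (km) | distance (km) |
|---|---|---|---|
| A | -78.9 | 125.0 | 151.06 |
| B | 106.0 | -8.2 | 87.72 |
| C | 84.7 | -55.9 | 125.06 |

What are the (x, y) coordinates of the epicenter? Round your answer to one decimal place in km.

Circle about each station: (x + 78.9)² + (y − 125.0)² = 151.06²; (x − 106.0)² + (y + 8.2)² = 87.72²; (x − 84.7)² + (y + 55.9)² = 125.06².
Subtracting the A equation from the B and C equations removes the quadratic terms:
369.8 x − 266.4 y = 4577.36
327.2 x − 361.8 y = -4372.19
Solving the 2×2 system: x ≈ 60.5, y ≈ 66.8 km.

60.5 km east, 66.8 km north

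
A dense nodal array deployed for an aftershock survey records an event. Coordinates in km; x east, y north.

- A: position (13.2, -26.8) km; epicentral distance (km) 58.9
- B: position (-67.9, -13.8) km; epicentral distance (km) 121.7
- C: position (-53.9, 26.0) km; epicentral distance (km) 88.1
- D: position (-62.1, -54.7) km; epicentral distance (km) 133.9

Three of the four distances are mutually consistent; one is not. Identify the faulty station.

Solve using three stations at a time. Using A, B, D (subtract circle equations pairwise → linear system) gives (x, y) ≈ (49.0, 20.0).
Distances from that point to each station vs reported:
  A: calculated 59.0 vs reported 58.9 → residual 0.1 km
  B: calculated 121.7 vs reported 121.7 → residual 0.0 km
  C: calculated 103.1 vs reported 88.1 → residual 15.0 km
  D: calculated 133.9 vs reported 133.9 → residual 0.0 km
A, B, D are mutually consistent (residuals ≈ 0); C is off by 15.0 km.

C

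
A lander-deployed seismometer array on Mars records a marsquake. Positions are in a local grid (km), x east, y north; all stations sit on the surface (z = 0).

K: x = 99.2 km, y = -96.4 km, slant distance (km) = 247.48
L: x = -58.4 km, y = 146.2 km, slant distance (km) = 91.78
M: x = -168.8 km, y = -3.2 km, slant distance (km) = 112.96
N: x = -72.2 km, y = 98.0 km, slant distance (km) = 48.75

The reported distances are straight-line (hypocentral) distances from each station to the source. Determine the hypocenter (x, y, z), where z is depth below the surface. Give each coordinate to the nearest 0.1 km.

Each station gives a sphere (x−x_i)² + (y−y_i)² + z² = d_i² (stations at z=0).
Subtracting the K sphere from L and M: z² cancels, leaving linear equations in x and y:
-315.2 x + 485.2 y = 58474.18
-536.0 x + 186.4 y = 57856.47
Solving: x ≈ -85.301, y ≈ 65.101 km (keep extra digits for the depth step; rounded: -85.3, 65.1).
Then from the K sphere: z² = 247.48² − (x − 99.2)² − (y + 96.4)² with x = -85.301, y = 65.101, so z ≈ 33.514 ≈ 33.5 km.

(-85.3, 65.1, 33.5)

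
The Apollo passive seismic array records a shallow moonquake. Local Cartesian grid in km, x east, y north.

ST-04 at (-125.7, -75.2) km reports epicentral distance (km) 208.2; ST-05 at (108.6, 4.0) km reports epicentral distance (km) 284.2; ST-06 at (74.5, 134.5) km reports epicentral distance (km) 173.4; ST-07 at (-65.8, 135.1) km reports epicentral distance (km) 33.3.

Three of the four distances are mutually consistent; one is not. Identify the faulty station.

Solve using three stations at a time. Using ST-04, ST-06, ST-07 (subtract circle equations pairwise → linear system) gives (x, y) ≈ (-98.9, 131.3).
Distances from that point to each station vs reported:
  ST-04: calculated 208.2 vs reported 208.2 → residual 0.0 km
  ST-05: calculated 243.4 vs reported 284.2 → residual 40.8 km
  ST-06: calculated 173.4 vs reported 173.4 → residual 0.0 km
  ST-07: calculated 33.3 vs reported 33.3 → residual 0.0 km
ST-04, ST-06, ST-07 are mutually consistent (residuals ≈ 0); ST-05 is off by 40.8 km.

ST-05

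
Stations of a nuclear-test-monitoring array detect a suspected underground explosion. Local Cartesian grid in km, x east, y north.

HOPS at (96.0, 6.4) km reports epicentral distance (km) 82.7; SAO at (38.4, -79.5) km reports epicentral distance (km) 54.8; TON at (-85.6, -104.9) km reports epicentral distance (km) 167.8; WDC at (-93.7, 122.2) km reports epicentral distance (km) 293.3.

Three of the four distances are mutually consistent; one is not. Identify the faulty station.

HOPS

Solve using three stations at a time. Using SAO, TON, WDC (subtract circle equations pairwise → linear system) gives (x, y) ≈ (82.0, -112.6).
Distances from that point to each station vs reported:
  HOPS: calculated 119.9 vs reported 82.7 → residual 37.2 km
  SAO: calculated 54.8 vs reported 54.8 → residual 0.0 km
  TON: calculated 167.8 vs reported 167.8 → residual 0.0 km
  WDC: calculated 293.3 vs reported 293.3 → residual 0.0 km
SAO, TON, WDC are mutually consistent (residuals ≈ 0); HOPS is off by 37.2 km.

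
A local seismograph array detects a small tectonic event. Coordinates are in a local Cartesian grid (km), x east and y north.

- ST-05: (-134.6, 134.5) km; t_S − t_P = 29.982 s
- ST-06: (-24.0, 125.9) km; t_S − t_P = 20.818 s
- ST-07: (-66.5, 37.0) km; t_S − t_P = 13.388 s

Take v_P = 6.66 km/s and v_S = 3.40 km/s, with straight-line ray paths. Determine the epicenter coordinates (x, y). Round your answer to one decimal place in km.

x ≈ 11.0 km, y ≈ -14.4 km

Distance from S−P lag: d = Δt · v_P v_S / (v_P − v_S) = Δt · (6.66·3.40)/(6.66−3.40) ≈ 6.9460·Δt.
So d_ST-05 = 208.26, d_ST-06 = 144.60, d_ST-07 = 92.99 km.
Circle about each station: (x + 134.6)² + (y − 134.5)² = 208.26²; (x + 24.0)² + (y − 125.9)² = 144.60²; (x + 66.5)² + (y − 37.0)² = 92.99².
Subtracting the ST-05 equation from the ST-06 and ST-07 equations removes the quadratic terms:
221.2 x − 17.2 y = 2682.47
136.2 x − 195.0 y = 4308.93
Solving the 2×2 system: x ≈ 11.0, y ≈ -14.4 km.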